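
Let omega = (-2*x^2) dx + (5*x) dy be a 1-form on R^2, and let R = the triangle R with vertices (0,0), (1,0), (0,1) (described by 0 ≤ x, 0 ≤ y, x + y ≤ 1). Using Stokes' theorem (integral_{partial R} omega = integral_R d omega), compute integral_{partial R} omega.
integral_(partial R) omega = 5/2

Stokes: integral_partial_R omega = integral_R d omega with d omega = (∂Q/∂x - ∂P/∂y) dx ∧ dy.
  ∂Q/∂x = 5
  ∂P/∂y = 0
  integrand = ∂Q/∂x - ∂P/∂y = 5.
Integrating over R: integral_0^1 integral_0^{1-x} (5) dy dx = 5/2.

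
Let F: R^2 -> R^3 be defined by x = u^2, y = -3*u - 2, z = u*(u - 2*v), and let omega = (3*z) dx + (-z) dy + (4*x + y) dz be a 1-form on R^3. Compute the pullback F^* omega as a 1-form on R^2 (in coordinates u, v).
F^* omega = (14*u^3 - 20*u^2*v - 3*u^2 - 4*u + 4*v) du + (2*u*(-4*u^2 + 3*u + 2)) dv

Using F^*(f dg) = (f ∘ F) d(g ∘ F), substitute each coordinate x_i by F_i(u, v) in f_i, and replace dx_i by d F_i = (∂F_i/∂u) du + (∂F_i/∂v) dv.
  For the x component: f_1(F) = 3*u*(u - 2*v); d F_1 = (2*u) du + (0) dv
  For the y component: f_2(F) = u*(-u + 2*v); d F_2 = (-3) du + (0) dv
  For the z component: f_3(F) = 4*u^2 - 3*u - 2; d F_3 = (2*u - 2*v) du + (-2*u) dv
Combining and collecting du, dv coefficients:
  coeff of du: 14*u^3 - 20*u^2*v - 3*u^2 - 4*u + 4*v
  coeff of dv: 2*u*(-4*u^2 + 3*u + 2)
F^* omega = (14*u^3 - 20*u^2*v - 3*u^2 - 4*u + 4*v) du + (2*u*(-4*u^2 + 3*u + 2)) dv.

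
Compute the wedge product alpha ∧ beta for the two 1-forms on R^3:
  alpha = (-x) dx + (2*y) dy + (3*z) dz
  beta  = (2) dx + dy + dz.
alpha ∧ beta = (-x - 4*y) dx ∧ dy + (-x - 6*z) dx ∧ dz + (2*y - 3*z) dy ∧ dz

Distribute the wedge, using dx_i ∧ dx_j = -dx_j ∧ dx_i and dx_i ∧ dx_i = 0. For each pair (i, j) with i < j, the coefficient of dx_i ∧ dx_j in alpha ∧ beta is (alpha_i * beta_j - alpha_j * beta_i). Collecting: alpha ∧ beta = (-x - 4*y) dx ∧ dy + (-x - 6*z) dx ∧ dz + (2*y - 3*z) dy ∧ dz.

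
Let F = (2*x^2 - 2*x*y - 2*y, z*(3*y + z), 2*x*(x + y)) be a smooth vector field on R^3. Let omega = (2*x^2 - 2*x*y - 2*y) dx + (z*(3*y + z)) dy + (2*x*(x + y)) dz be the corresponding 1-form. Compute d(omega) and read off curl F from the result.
d(omega) = (2*x - 3*y - 2*z) dy ∧ dz + (-4*x - 2*y) dz ∧ dx + (2*x + 2) dx ∧ dy; curl F = (2*x - 3*y - 2*z, -4*x - 2*y, 2*x + 2)

d omega = sum_{i<j} (∂f_j/∂x_i - ∂f_i/∂x_j) dx_i ∧ dx_j. Under the identification (dy ∧ dz, dz ∧ dx, dx ∧ dy) ↔ (e_x, e_y, e_z), the coefficients are exactly the components of curl F. Compute:
  ∂R/∂y - ∂Q/∂z = (2*x) - (3*y + 2*z) = 2*x - 3*y - 2*z
  ∂P/∂z - ∂R/∂x = (0) - (4*x + 2*y) = -4*x - 2*y
  ∂Q/∂x - ∂P/∂y = (0) - (-2*x - 2) = 2*x + 2.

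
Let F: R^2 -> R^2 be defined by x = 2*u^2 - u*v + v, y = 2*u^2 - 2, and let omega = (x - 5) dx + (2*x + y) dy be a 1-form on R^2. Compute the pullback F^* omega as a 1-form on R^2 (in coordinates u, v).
F^* omega = (32*u^3 - 14*u^2*v + u*v^2 + 12*u*v - 28*u - v^2 + 5*v) du + (-2*u^3 + u^2*v + 2*u^2 - 2*u*v + 5*u + v - 5) dv

Using F^*(f dg) = (f ∘ F) d(g ∘ F), substitute each coordinate x_i by F_i(u, v) in f_i, and replace dx_i by d F_i = (∂F_i/∂u) du + (∂F_i/∂v) dv.
  For the x component: f_1(F) = 2*u^2 - u*v + v - 5; d F_1 = (4*u - v) du + (1 - u) dv
  For the y component: f_2(F) = 6*u^2 - 2*u*v + 2*v - 2; d F_2 = (4*u) du + (0) dv
Combining and collecting du, dv coefficients:
  coeff of du: 32*u^3 - 14*u^2*v + u*v^2 + 12*u*v - 28*u - v^2 + 5*v
  coeff of dv: -2*u^3 + u^2*v + 2*u^2 - 2*u*v + 5*u + v - 5
F^* omega = (32*u^3 - 14*u^2*v + u*v^2 + 12*u*v - 28*u - v^2 + 5*v) du + (-2*u^3 + u^2*v + 2*u^2 - 2*u*v + 5*u + v - 5) dv.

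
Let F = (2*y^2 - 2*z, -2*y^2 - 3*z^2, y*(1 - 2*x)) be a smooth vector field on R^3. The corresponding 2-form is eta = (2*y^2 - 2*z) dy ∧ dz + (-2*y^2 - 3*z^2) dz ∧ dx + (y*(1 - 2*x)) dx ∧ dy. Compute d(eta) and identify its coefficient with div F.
d(eta) = (-4*y) dx ∧ dy ∧ dz; div F = -4*y

For a 2-form in R^3 of the form above, applying d gives a 3-form with coefficient ∂P/∂x + ∂Q/∂y + ∂R/∂z:
  ∂P/∂x = 0
  ∂Q/∂y = -4*y
  ∂R/∂z = 0
Sum = -4*y, which is exactly div F.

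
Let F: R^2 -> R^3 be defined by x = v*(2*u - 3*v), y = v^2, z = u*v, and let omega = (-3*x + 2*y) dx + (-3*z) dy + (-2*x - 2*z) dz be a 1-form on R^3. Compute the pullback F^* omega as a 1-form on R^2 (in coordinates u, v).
F^* omega = (v^2*(-18*u + 28*v)) du + (2*v*(-9*u^2 + 29*u*v - 33*v^2)) dv

Using F^*(f dg) = (f ∘ F) d(g ∘ F), substitute each coordinate x_i by F_i(u, v) in f_i, and replace dx_i by d F_i = (∂F_i/∂u) du + (∂F_i/∂v) dv.
  For the x component: f_1(F) = v*(-6*u + 11*v); d F_1 = (2*v) du + (2*u - 6*v) dv
  For the y component: f_2(F) = -3*u*v; d F_2 = (0) du + (2*v) dv
  For the z component: f_3(F) = 6*v*(-u + v); d F_3 = (v) du + (u) dv
Combining and collecting du, dv coefficients:
  coeff of du: v^2*(-18*u + 28*v)
  coeff of dv: 2*v*(-9*u^2 + 29*u*v - 33*v^2)
F^* omega = (v^2*(-18*u + 28*v)) du + (2*v*(-9*u^2 + 29*u*v - 33*v^2)) dv.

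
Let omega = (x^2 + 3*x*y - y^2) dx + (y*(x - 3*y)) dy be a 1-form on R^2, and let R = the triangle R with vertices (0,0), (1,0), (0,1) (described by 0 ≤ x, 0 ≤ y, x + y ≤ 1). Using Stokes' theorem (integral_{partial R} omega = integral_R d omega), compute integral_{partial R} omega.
integral_(partial R) omega = 0

Stokes: integral_partial_R omega = integral_R d omega with d omega = (∂Q/∂x - ∂P/∂y) dx ∧ dy.
  ∂Q/∂x = y
  ∂P/∂y = 3*x - 2*y
  integrand = ∂Q/∂x - ∂P/∂y = -3*x + 3*y.
Integrating over R: integral_0^1 integral_0^{1-x} (-3*x + 3*y) dy dx = 0.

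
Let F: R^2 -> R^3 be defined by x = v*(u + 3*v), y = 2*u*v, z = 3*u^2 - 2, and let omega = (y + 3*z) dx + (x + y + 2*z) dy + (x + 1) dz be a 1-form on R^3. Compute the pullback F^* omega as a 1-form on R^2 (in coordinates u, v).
F^* omega = (27*u^2*v + 26*u*v^2 + 6*u + 6*v^3 - 14*v) du + (21*u^3 + 62*u^2*v + 18*u*v^2 - 14*u - 36*v) dv

Using F^*(f dg) = (f ∘ F) d(g ∘ F), substitute each coordinate x_i by F_i(u, v) in f_i, and replace dx_i by d F_i = (∂F_i/∂u) du + (∂F_i/∂v) dv.
  For the x component: f_1(F) = 9*u^2 + 2*u*v - 6; d F_1 = (v) du + (u + 6*v) dv
  For the y component: f_2(F) = 6*u^2 + 3*u*v + 3*v^2 - 4; d F_2 = (2*v) du + (2*u) dv
  For the z component: f_3(F) = u*v + 3*v^2 + 1; d F_3 = (6*u) du + (0) dv
Combining and collecting du, dv coefficients:
  coeff of du: 27*u^2*v + 26*u*v^2 + 6*u + 6*v^3 - 14*v
  coeff of dv: 21*u^3 + 62*u^2*v + 18*u*v^2 - 14*u - 36*v
F^* omega = (27*u^2*v + 26*u*v^2 + 6*u + 6*v^3 - 14*v) du + (21*u^3 + 62*u^2*v + 18*u*v^2 - 14*u - 36*v) dv.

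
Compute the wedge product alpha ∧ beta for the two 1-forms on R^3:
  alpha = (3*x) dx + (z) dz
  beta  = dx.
alpha ∧ beta = (-z) dx ∧ dz

Distribute the wedge, using dx_i ∧ dx_j = -dx_j ∧ dx_i and dx_i ∧ dx_i = 0. For each pair (i, j) with i < j, the coefficient of dx_i ∧ dx_j in alpha ∧ beta is (alpha_i * beta_j - alpha_j * beta_i). Collecting: alpha ∧ beta = (-z) dx ∧ dz.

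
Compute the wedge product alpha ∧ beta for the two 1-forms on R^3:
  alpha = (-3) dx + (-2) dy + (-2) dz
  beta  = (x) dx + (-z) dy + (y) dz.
alpha ∧ beta = (2*x + 3*z) dx ∧ dy + (2*x - 3*y) dx ∧ dz + (-2*y - 2*z) dy ∧ dz

Distribute the wedge, using dx_i ∧ dx_j = -dx_j ∧ dx_i and dx_i ∧ dx_i = 0. For each pair (i, j) with i < j, the coefficient of dx_i ∧ dx_j in alpha ∧ beta is (alpha_i * beta_j - alpha_j * beta_i). Collecting: alpha ∧ beta = (2*x + 3*z) dx ∧ dy + (2*x - 3*y) dx ∧ dz + (-2*y - 2*z) dy ∧ dz.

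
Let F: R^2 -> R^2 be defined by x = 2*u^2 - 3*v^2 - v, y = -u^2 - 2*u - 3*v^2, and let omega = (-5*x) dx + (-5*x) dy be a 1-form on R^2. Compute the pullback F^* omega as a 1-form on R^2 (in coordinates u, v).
F^* omega = (-20*u^3 + 20*u^2 + 30*u*v^2 + 10*u*v - 30*v^2 - 10*v) du + (120*u^2*v + 10*u^2 - 180*v^3 - 75*v^2 - 5*v) dv

Using F^*(f dg) = (f ∘ F) d(g ∘ F), substitute each coordinate x_i by F_i(u, v) in f_i, and replace dx_i by d F_i = (∂F_i/∂u) du + (∂F_i/∂v) dv.
  For the x component: f_1(F) = -10*u^2 + 15*v^2 + 5*v; d F_1 = (4*u) du + (-6*v - 1) dv
  For the y component: f_2(F) = -10*u^2 + 15*v^2 + 5*v; d F_2 = (-2*u - 2) du + (-6*v) dv
Combining and collecting du, dv coefficients:
  coeff of du: -20*u^3 + 20*u^2 + 30*u*v^2 + 10*u*v - 30*v^2 - 10*v
  coeff of dv: 120*u^2*v + 10*u^2 - 180*v^3 - 75*v^2 - 5*v
F^* omega = (-20*u^3 + 20*u^2 + 30*u*v^2 + 10*u*v - 30*v^2 - 10*v) du + (120*u^2*v + 10*u^2 - 180*v^3 - 75*v^2 - 5*v) dv.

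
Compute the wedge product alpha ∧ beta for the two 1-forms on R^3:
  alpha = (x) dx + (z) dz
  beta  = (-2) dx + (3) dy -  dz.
alpha ∧ beta = (3*x) dx ∧ dy + (-x + 2*z) dx ∧ dz + (-3*z) dy ∧ dz

Distribute the wedge, using dx_i ∧ dx_j = -dx_j ∧ dx_i and dx_i ∧ dx_i = 0. For each pair (i, j) with i < j, the coefficient of dx_i ∧ dx_j in alpha ∧ beta is (alpha_i * beta_j - alpha_j * beta_i). Collecting: alpha ∧ beta = (3*x) dx ∧ dy + (-x + 2*z) dx ∧ dz + (-3*z) dy ∧ dz.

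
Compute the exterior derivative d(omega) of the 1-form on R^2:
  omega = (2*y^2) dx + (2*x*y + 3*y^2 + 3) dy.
d(omega) = (-2*y) dx ∧ dy

For a 1-form omega = sum_i f_i dx_i, the exterior derivative is
  d(omega) = sum_{i < j} (∂f_j/∂x_i - ∂f_i/∂x_j) dx_i ∧ dx_j.
  coefficient of dx ∧ dy: ∂f_2/∂x - ∂f_1/∂y = ∂(2*x*y + 3*y^2 + 3)/∂x - ∂(2*y^2)/∂y = -2*y
Assembling: d(omega) = (-2*y) dx ∧ dy.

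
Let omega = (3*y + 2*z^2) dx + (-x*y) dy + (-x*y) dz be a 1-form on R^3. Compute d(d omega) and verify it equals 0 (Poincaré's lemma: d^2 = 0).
d(d omega) = 0

Step 1: d omega = sum_{i<j} (∂f_j/∂x_i - ∂f_i/∂x_j) dx_i ∧ dx_j:
  coeff of dx ∧ dy: -y - 3
  coeff of dx ∧ dz: -y - 4*z
  coeff of dy ∧ dz: -x
Step 2: Apply d again to each 2-form coefficient. The only possible 3-form in R^3 is dx ∧ dy ∧ dz, with coefficient
  ∂(coeff of dy∧dz)/∂x - ∂(coeff of dx∧dz)/∂y + ∂(coeff of dx∧dy)/∂z
  = ∂/∂x (-x) - ∂/∂y (-y - 4*z) + ∂/∂z (-y - 3).
Each of these terms simplifies to sums of mixed partials that cancel in pairs. The result is 0 (by equality of mixed partials for smooth functions — Schwarz / Clairaut).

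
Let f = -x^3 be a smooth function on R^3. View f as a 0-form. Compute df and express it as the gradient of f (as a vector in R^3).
df = (-3*x^2) dx + (0) dy + (0) dz; grad f = (-3*x^2, 0, 0)

For a 0-form f, d f = (∂f/∂x) dx + (∂f/∂y) dy + (∂f/∂z) dz. The components of the vector representation are exactly the entries of grad f in Cartesian coordinates:
  ∂f/∂x = -3*x^2
  ∂f/∂y = 0
  ∂f/∂z = 0.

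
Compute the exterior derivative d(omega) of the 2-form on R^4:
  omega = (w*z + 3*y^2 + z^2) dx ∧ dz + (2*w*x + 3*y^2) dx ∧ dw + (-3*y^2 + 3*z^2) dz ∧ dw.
d(omega) = (-6*y) dx ∧ dy ∧ dz + (z) dx ∧ dz ∧ dw + (-6*y) dx ∧ dy ∧ dw + (-6*y) dy ∧ dz ∧ dw

For a 2-form omega = sum_{i<j} g_{ij} dx_i ∧ dx_j, the exterior derivative is
  d(omega) = sum_{i<j} d(g_{ij}) ∧ dx_i ∧ dx_j = sum_{i<j, k} (∂g_{ij}/∂x_k) dx_k ∧ dx_i ∧ dx_j.
Expand each term, using dx_k ∧ dx_i ∧ dx_j = sgn(permutation) dx_{(a)} ∧ dx_{(b)} ∧ dx_{(c)} with (a < b < c) sorted:
  d(w*z + 3*y^2 + z^2) includes (∂/∂y)(w*z + 3*y^2 + z^2) dy = (6*y) dy, which multiplied by dx ∧ dz gives (-6*y) dx ∧ dy ∧ dz
  d(w*z + 3*y^2 + z^2) includes (∂/∂w)(w*z + 3*y^2 + z^2) dw = (z) dw, which multiplied by dx ∧ dz gives (z) dx ∧ dz ∧ dw
  d(2*w*x + 3*y^2) includes (∂/∂y)(2*w*x + 3*y^2) dy = (6*y) dy, which multiplied by dx ∧ dw gives (-6*y) dx ∧ dy ∧ dw
  d(-3*y^2 + 3*z^2) includes (∂/∂y)(-3*y^2 + 3*z^2) dy = (-6*y) dy, which multiplied by dz ∧ dw gives (-6*y) dy ∧ dz ∧ dw
Collecting like 3-forms: d(omega) = (-6*y) dx ∧ dy ∧ dz + (z) dx ∧ dz ∧ dw + (-6*y) dx ∧ dy ∧ dw + (-6*y) dy ∧ dz ∧ dw.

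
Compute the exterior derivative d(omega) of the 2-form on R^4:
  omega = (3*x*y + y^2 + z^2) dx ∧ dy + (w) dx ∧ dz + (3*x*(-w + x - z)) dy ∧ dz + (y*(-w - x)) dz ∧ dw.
d(omega) = (-3*w + 6*x - z) dx ∧ dy ∧ dz + (1 - y) dx ∧ dz ∧ dw + (-w - 4*x) dy ∧ dz ∧ dw

For a 2-form omega = sum_{i<j} g_{ij} dx_i ∧ dx_j, the exterior derivative is
  d(omega) = sum_{i<j} d(g_{ij}) ∧ dx_i ∧ dx_j = sum_{i<j, k} (∂g_{ij}/∂x_k) dx_k ∧ dx_i ∧ dx_j.
Expand each term, using dx_k ∧ dx_i ∧ dx_j = sgn(permutation) dx_{(a)} ∧ dx_{(b)} ∧ dx_{(c)} with (a < b < c) sorted:
  d(3*x*y + y^2 + z^2) includes (∂/∂z)(3*x*y + y^2 + z^2) dz = (2*z) dz, which multiplied by dx ∧ dy gives (2*z) dx ∧ dy ∧ dz
  d(w) includes (∂/∂w)(w) dw = (1) dw, which multiplied by dx ∧ dz gives (1) dx ∧ dz ∧ dw
  d(3*x*(-w + x - z)) includes (∂/∂x)(3*x*(-w + x - z)) dx = (-3*w + 6*x - 3*z) dx, which multiplied by dy ∧ dz gives (-3*w + 6*x - 3*z) dx ∧ dy ∧ dz
  d(3*x*(-w + x - z)) includes (∂/∂w)(3*x*(-w + x - z)) dw = (-3*x) dw, which multiplied by dy ∧ dz gives (-3*x) dy ∧ dz ∧ dw
  d(y*(-w - x)) includes (∂/∂x)(y*(-w - x)) dx = (-y) dx, which multiplied by dz ∧ dw gives (-y) dx ∧ dz ∧ dw
  d(y*(-w - x)) includes (∂/∂y)(y*(-w - x)) dy = (-w - x) dy, which multiplied by dz ∧ dw gives (-w - x) dy ∧ dz ∧ dw
Collecting like 3-forms: d(omega) = (-3*w + 6*x - z) dx ∧ dy ∧ dz + (1 - y) dx ∧ dz ∧ dw + (-w - 4*x) dy ∧ dz ∧ dw.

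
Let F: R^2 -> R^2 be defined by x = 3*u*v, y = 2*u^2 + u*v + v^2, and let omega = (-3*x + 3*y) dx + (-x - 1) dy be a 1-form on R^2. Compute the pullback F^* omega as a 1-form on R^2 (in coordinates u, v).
F^* omega = (6*u^2*v - 21*u*v^2 - 4*u + 9*v^3 - v) du + (18*u^3 - 21*u^2*v + 3*u*v^2 - u - 2*v) dv

Using F^*(f dg) = (f ∘ F) d(g ∘ F), substitute each coordinate x_i by F_i(u, v) in f_i, and replace dx_i by d F_i = (∂F_i/∂u) du + (∂F_i/∂v) dv.
  For the x component: f_1(F) = 6*u^2 - 6*u*v + 3*v^2; d F_1 = (3*v) du + (3*u) dv
  For the y component: f_2(F) = -3*u*v - 1; d F_2 = (4*u + v) du + (u + 2*v) dv
Combining and collecting du, dv coefficients:
  coeff of du: 6*u^2*v - 21*u*v^2 - 4*u + 9*v^3 - v
  coeff of dv: 18*u^3 - 21*u^2*v + 3*u*v^2 - u - 2*v
F^* omega = (6*u^2*v - 21*u*v^2 - 4*u + 9*v^3 - v) du + (18*u^3 - 21*u^2*v + 3*u*v^2 - u - 2*v) dv.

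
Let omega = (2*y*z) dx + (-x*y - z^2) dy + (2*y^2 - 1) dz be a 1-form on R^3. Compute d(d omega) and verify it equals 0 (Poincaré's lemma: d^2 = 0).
d(d omega) = 0

Step 1: d omega = sum_{i<j} (∂f_j/∂x_i - ∂f_i/∂x_j) dx_i ∧ dx_j:
  coeff of dx ∧ dy: -y - 2*z
  coeff of dx ∧ dz: -2*y
  coeff of dy ∧ dz: 4*y + 2*z
Step 2: Apply d again to each 2-form coefficient. The only possible 3-form in R^3 is dx ∧ dy ∧ dz, with coefficient
  ∂(coeff of dy∧dz)/∂x - ∂(coeff of dx∧dz)/∂y + ∂(coeff of dx∧dy)/∂z
  = ∂/∂x (4*y + 2*z) - ∂/∂y (-2*y) + ∂/∂z (-y - 2*z).
Each of these terms simplifies to sums of mixed partials that cancel in pairs. The result is 0 (by equality of mixed partials for smooth functions — Schwarz / Clairaut).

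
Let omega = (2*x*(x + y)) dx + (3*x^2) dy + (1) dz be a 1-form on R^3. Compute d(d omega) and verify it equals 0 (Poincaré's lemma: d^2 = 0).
d(d omega) = 0

Step 1: d omega = sum_{i<j} (∂f_j/∂x_i - ∂f_i/∂x_j) dx_i ∧ dx_j:
  coeff of dx ∧ dy: 4*x
  coeff of dx ∧ dz: 0
  coeff of dy ∧ dz: 0
Step 2: Apply d again to each 2-form coefficient. The only possible 3-form in R^3 is dx ∧ dy ∧ dz, with coefficient
  ∂(coeff of dy∧dz)/∂x - ∂(coeff of dx∧dz)/∂y + ∂(coeff of dx∧dy)/∂z
  = ∂/∂x (0) - ∂/∂y (0) + ∂/∂z (4*x).
Each of these terms simplifies to sums of mixed partials that cancel in pairs. The result is 0 (by equality of mixed partials for smooth functions — Schwarz / Clairaut).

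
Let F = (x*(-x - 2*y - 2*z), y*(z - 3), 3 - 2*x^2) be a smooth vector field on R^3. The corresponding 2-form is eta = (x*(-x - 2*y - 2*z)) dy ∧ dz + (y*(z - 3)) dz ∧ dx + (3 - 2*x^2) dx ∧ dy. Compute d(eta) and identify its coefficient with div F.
d(eta) = (-2*x - 2*y - z - 3) dx ∧ dy ∧ dz; div F = -2*x - 2*y - z - 3

For a 2-form in R^3 of the form above, applying d gives a 3-form with coefficient ∂P/∂x + ∂Q/∂y + ∂R/∂z:
  ∂P/∂x = -2*x - 2*y - 2*z
  ∂Q/∂y = z - 3
  ∂R/∂z = 0
Sum = -2*x - 2*y - z - 3, which is exactly div F.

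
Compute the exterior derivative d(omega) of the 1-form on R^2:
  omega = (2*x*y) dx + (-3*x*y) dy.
d(omega) = (-2*x - 3*y) dx ∧ dy

For a 1-form omega = sum_i f_i dx_i, the exterior derivative is
  d(omega) = sum_{i < j} (∂f_j/∂x_i - ∂f_i/∂x_j) dx_i ∧ dx_j.
  coefficient of dx ∧ dy: ∂f_2/∂x - ∂f_1/∂y = ∂(-3*x*y)/∂x - ∂(2*x*y)/∂y = -2*x - 3*y
Assembling: d(omega) = (-2*x - 3*y) dx ∧ dy.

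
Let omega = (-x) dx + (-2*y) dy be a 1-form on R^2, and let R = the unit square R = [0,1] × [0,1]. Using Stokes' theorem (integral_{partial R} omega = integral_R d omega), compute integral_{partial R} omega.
integral_(partial R) omega = 0

Stokes: integral_partial_R omega = integral_R d omega with d omega = (∂Q/∂x - ∂P/∂y) dx ∧ dy.
  ∂Q/∂x = 0
  ∂P/∂y = 0
  integrand = ∂Q/∂x - ∂P/∂y = 0.
Integrating over R: integral_0^1 integral_0^1 (0) dx dy = 0.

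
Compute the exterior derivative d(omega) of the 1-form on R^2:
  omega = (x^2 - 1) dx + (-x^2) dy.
d(omega) = (-2*x) dx ∧ dy

For a 1-form omega = sum_i f_i dx_i, the exterior derivative is
  d(omega) = sum_{i < j} (∂f_j/∂x_i - ∂f_i/∂x_j) dx_i ∧ dx_j.
  coefficient of dx ∧ dy: ∂f_2/∂x - ∂f_1/∂y = ∂(-x^2)/∂x - ∂(x^2 - 1)/∂y = -2*x
Assembling: d(omega) = (-2*x) dx ∧ dy.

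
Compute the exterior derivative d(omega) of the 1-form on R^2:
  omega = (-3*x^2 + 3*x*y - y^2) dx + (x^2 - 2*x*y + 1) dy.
d(omega) = (-x) dx ∧ dy

For a 1-form omega = sum_i f_i dx_i, the exterior derivative is
  d(omega) = sum_{i < j} (∂f_j/∂x_i - ∂f_i/∂x_j) dx_i ∧ dx_j.
  coefficient of dx ∧ dy: ∂f_2/∂x - ∂f_1/∂y = ∂(x^2 - 2*x*y + 1)/∂x - ∂(-3*x^2 + 3*x*y - y^2)/∂y = -x
Assembling: d(omega) = (-x) dx ∧ dy.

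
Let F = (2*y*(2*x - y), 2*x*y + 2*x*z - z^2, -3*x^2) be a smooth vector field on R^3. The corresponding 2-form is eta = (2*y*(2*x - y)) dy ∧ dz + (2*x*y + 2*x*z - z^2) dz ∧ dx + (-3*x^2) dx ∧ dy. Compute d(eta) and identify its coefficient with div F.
d(eta) = (2*x + 4*y) dx ∧ dy ∧ dz; div F = 2*x + 4*y

For a 2-form in R^3 of the form above, applying d gives a 3-form with coefficient ∂P/∂x + ∂Q/∂y + ∂R/∂z:
  ∂P/∂x = 4*y
  ∂Q/∂y = 2*x
  ∂R/∂z = 0
Sum = 2*x + 4*y, which is exactly div F.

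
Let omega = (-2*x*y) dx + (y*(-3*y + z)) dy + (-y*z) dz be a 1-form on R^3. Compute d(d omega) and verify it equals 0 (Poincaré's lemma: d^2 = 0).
d(d omega) = 0

Step 1: d omega = sum_{i<j} (∂f_j/∂x_i - ∂f_i/∂x_j) dx_i ∧ dx_j:
  coeff of dx ∧ dy: 2*x
  coeff of dx ∧ dz: 0
  coeff of dy ∧ dz: -y - z
Step 2: Apply d again to each 2-form coefficient. The only possible 3-form in R^3 is dx ∧ dy ∧ dz, with coefficient
  ∂(coeff of dy∧dz)/∂x - ∂(coeff of dx∧dz)/∂y + ∂(coeff of dx∧dy)/∂z
  = ∂/∂x (-y - z) - ∂/∂y (0) + ∂/∂z (2*x).
Each of these terms simplifies to sums of mixed partials that cancel in pairs. The result is 0 (by equality of mixed partials for smooth functions — Schwarz / Clairaut).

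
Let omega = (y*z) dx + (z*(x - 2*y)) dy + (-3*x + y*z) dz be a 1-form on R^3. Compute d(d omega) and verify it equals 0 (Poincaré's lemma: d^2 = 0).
d(d omega) = 0

Step 1: d omega = sum_{i<j} (∂f_j/∂x_i - ∂f_i/∂x_j) dx_i ∧ dx_j:
  coeff of dx ∧ dy: 0
  coeff of dx ∧ dz: -y - 3
  coeff of dy ∧ dz: -x + 2*y + z
Step 2: Apply d again to each 2-form coefficient. The only possible 3-form in R^3 is dx ∧ dy ∧ dz, with coefficient
  ∂(coeff of dy∧dz)/∂x - ∂(coeff of dx∧dz)/∂y + ∂(coeff of dx∧dy)/∂z
  = ∂/∂x (-x + 2*y + z) - ∂/∂y (-y - 3) + ∂/∂z (0).
Each of these terms simplifies to sums of mixed partials that cancel in pairs. The result is 0 (by equality of mixed partials for smooth functions — Schwarz / Clairaut).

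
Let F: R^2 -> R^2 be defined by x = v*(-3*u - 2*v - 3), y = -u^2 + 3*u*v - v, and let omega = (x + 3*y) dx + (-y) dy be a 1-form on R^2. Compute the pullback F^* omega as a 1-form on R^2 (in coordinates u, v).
F^* omega = (-2*u^3 + 18*u^2*v - 27*u*v^2 - 2*u*v + 6*v^3 + 21*v^2) du + (12*u^3 - 15*u^2*v + 8*u^2 - 18*u*v^2 + 6*u*v + 8*v^3 + 30*v^2 + 17*v) dv

Using F^*(f dg) = (f ∘ F) d(g ∘ F), substitute each coordinate x_i by F_i(u, v) in f_i, and replace dx_i by d F_i = (∂F_i/∂u) du + (∂F_i/∂v) dv.
  For the x component: f_1(F) = -3*u^2 + 6*u*v - 2*v^2 - 6*v; d F_1 = (-3*v) du + (-3*u - 4*v - 3) dv
  For the y component: f_2(F) = u^2 - 3*u*v + v; d F_2 = (-2*u + 3*v) du + (3*u - 1) dv
Combining and collecting du, dv coefficients:
  coeff of du: -2*u^3 + 18*u^2*v - 27*u*v^2 - 2*u*v + 6*v^3 + 21*v^2
  coeff of dv: 12*u^3 - 15*u^2*v + 8*u^2 - 18*u*v^2 + 6*u*v + 8*v^3 + 30*v^2 + 17*v
F^* omega = (-2*u^3 + 18*u^2*v - 27*u*v^2 - 2*u*v + 6*v^3 + 21*v^2) du + (12*u^3 - 15*u^2*v + 8*u^2 - 18*u*v^2 + 6*u*v + 8*v^3 + 30*v^2 + 17*v) dv.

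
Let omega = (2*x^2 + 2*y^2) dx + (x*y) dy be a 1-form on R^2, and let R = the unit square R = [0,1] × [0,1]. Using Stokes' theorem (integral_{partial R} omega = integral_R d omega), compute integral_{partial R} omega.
integral_(partial R) omega = -3/2

Stokes: integral_partial_R omega = integral_R d omega with d omega = (∂Q/∂x - ∂P/∂y) dx ∧ dy.
  ∂Q/∂x = y
  ∂P/∂y = 4*y
  integrand = ∂Q/∂x - ∂P/∂y = -3*y.
Integrating over R: integral_0^1 integral_0^1 (-3*y) dx dy = -3/2.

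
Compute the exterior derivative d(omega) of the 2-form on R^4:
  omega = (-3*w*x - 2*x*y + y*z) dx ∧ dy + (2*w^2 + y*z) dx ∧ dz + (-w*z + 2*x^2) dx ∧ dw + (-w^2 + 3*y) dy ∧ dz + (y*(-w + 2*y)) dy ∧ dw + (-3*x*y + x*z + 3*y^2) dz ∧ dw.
d(omega) = (y - z) dx ∧ dy ∧ dz + (-3*x) dx ∧ dy ∧ dw + (5*w - 3*y + z) dx ∧ dz ∧ dw + (-2*w - 3*x + 6*y) dy ∧ dz ∧ dw

For a 2-form omega = sum_{i<j} g_{ij} dx_i ∧ dx_j, the exterior derivative is
  d(omega) = sum_{i<j} d(g_{ij}) ∧ dx_i ∧ dx_j = sum_{i<j, k} (∂g_{ij}/∂x_k) dx_k ∧ dx_i ∧ dx_j.
Expand each term, using dx_k ∧ dx_i ∧ dx_j = sgn(permutation) dx_{(a)} ∧ dx_{(b)} ∧ dx_{(c)} with (a < b < c) sorted:
  d(-3*w*x - 2*x*y + y*z) includes (∂/∂z)(-3*w*x - 2*x*y + y*z) dz = (y) dz, which multiplied by dx ∧ dy gives (y) dx ∧ dy ∧ dz
  d(-3*w*x - 2*x*y + y*z) includes (∂/∂w)(-3*w*x - 2*x*y + y*z) dw = (-3*x) dw, which multiplied by dx ∧ dy gives (-3*x) dx ∧ dy ∧ dw
  d(2*w^2 + y*z) includes (∂/∂y)(2*w^2 + y*z) dy = (z) dy, which multiplied by dx ∧ dz gives (-z) dx ∧ dy ∧ dz
  d(2*w^2 + y*z) includes (∂/∂w)(2*w^2 + y*z) dw = (4*w) dw, which multiplied by dx ∧ dz gives (4*w) dx ∧ dz ∧ dw
  d(-w*z + 2*x^2) includes (∂/∂z)(-w*z + 2*x^2) dz = (-w) dz, which multiplied by dx ∧ dw gives (w) dx ∧ dz ∧ dw
  d(-w^2 + 3*y) includes (∂/∂w)(-w^2 + 3*y) dw = (-2*w) dw, which multiplied by dy ∧ dz gives (-2*w) dy ∧ dz ∧ dw
  d(-3*x*y + x*z + 3*y^2) includes (∂/∂x)(-3*x*y + x*z + 3*y^2) dx = (-3*y + z) dx, which multiplied by dz ∧ dw gives (-3*y + z) dx ∧ dz ∧ dw
  d(-3*x*y + x*z + 3*y^2) includes (∂/∂y)(-3*x*y + x*z + 3*y^2) dy = (-3*x + 6*y) dy, which multiplied by dz ∧ dw gives (-3*x + 6*y) dy ∧ dz ∧ dw
Collecting like 3-forms: d(omega) = (y - z) dx ∧ dy ∧ dz + (-3*x) dx ∧ dy ∧ dw + (5*w - 3*y + z) dx ∧ dz ∧ dw + (-2*w - 3*x + 6*y) dy ∧ dz ∧ dw.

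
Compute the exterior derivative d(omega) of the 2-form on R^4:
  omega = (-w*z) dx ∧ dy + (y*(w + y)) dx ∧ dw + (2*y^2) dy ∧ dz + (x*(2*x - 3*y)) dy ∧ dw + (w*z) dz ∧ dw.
d(omega) = (-w) dx ∧ dy ∧ dz + (-w + 4*x - 5*y - z) dx ∧ dy ∧ dw

For a 2-form omega = sum_{i<j} g_{ij} dx_i ∧ dx_j, the exterior derivative is
  d(omega) = sum_{i<j} d(g_{ij}) ∧ dx_i ∧ dx_j = sum_{i<j, k} (∂g_{ij}/∂x_k) dx_k ∧ dx_i ∧ dx_j.
Expand each term, using dx_k ∧ dx_i ∧ dx_j = sgn(permutation) dx_{(a)} ∧ dx_{(b)} ∧ dx_{(c)} with (a < b < c) sorted:
  d(-w*z) includes (∂/∂z)(-w*z) dz = (-w) dz, which multiplied by dx ∧ dy gives (-w) dx ∧ dy ∧ dz
  d(-w*z) includes (∂/∂w)(-w*z) dw = (-z) dw, which multiplied by dx ∧ dy gives (-z) dx ∧ dy ∧ dw
  d(y*(w + y)) includes (∂/∂y)(y*(w + y)) dy = (w + 2*y) dy, which multiplied by dx ∧ dw gives (-w - 2*y) dx ∧ dy ∧ dw
  d(x*(2*x - 3*y)) includes (∂/∂x)(x*(2*x - 3*y)) dx = (4*x - 3*y) dx, which multiplied by dy ∧ dw gives (4*x - 3*y) dx ∧ dy ∧ dw
Collecting like 3-forms: d(omega) = (-w) dx ∧ dy ∧ dz + (-w + 4*x - 5*y - z) dx ∧ dy ∧ dw.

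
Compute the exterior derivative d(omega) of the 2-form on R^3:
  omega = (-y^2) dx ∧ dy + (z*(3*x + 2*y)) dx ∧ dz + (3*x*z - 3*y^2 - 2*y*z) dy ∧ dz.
d(omega) = (z) dx ∧ dy ∧ dz

For a 2-form omega = sum_{i<j} g_{ij} dx_i ∧ dx_j, the exterior derivative is
  d(omega) = sum_{i<j} d(g_{ij}) ∧ dx_i ∧ dx_j = sum_{i<j, k} (∂g_{ij}/∂x_k) dx_k ∧ dx_i ∧ dx_j.
Expand each term, using dx_k ∧ dx_i ∧ dx_j = sgn(permutation) dx_{(a)} ∧ dx_{(b)} ∧ dx_{(c)} with (a < b < c) sorted:
  d(z*(3*x + 2*y)) includes (∂/∂y)(z*(3*x + 2*y)) dy = (2*z) dy, which multiplied by dx ∧ dz gives (-2*z) dx ∧ dy ∧ dz
  d(3*x*z - 3*y^2 - 2*y*z) includes (∂/∂x)(3*x*z - 3*y^2 - 2*y*z) dx = (3*z) dx, which multiplied by dy ∧ dz gives (3*z) dx ∧ dy ∧ dz
Collecting like 3-forms: d(omega) = (z) dx ∧ dy ∧ dz.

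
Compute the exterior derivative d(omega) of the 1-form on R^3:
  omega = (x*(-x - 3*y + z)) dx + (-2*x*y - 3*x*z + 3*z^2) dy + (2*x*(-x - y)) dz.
d(omega) = (3*x - 2*y - 3*z) dx ∧ dy + (-5*x - 2*y) dx ∧ dz + (x - 6*z) dy ∧ dz

For a 1-form omega = sum_i f_i dx_i, the exterior derivative is
  d(omega) = sum_{i < j} (∂f_j/∂x_i - ∂f_i/∂x_j) dx_i ∧ dx_j.
  coefficient of dx ∧ dy: ∂f_2/∂x - ∂f_1/∂y = ∂(-2*x*y - 3*x*z + 3*z^2)/∂x - ∂(x*(-x - 3*y + z))/∂y = 3*x - 2*y - 3*z
  coefficient of dx ∧ dz: ∂f_3/∂x - ∂f_1/∂z = ∂(2*x*(-x - y))/∂x - ∂(x*(-x - 3*y + z))/∂z = -5*x - 2*y
  coefficient of dy ∧ dz: ∂f_3/∂y - ∂f_2/∂z = ∂(2*x*(-x - y))/∂y - ∂(-2*x*y - 3*x*z + 3*z^2)/∂z = x - 6*z
Assembling: d(omega) = (3*x - 2*y - 3*z) dx ∧ dy + (-5*x - 2*y) dx ∧ dz + (x - 6*z) dy ∧ dz.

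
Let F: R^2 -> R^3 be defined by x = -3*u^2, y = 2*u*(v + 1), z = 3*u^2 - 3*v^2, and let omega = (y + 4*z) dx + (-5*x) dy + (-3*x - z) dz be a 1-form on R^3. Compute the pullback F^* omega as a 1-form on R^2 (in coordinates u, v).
F^* omega = (18*u*(-2*u^2 + u*v + u + 5*v^2)) du + (30*u^3 - 36*u^2*v - 18*v^3) dv

Using F^*(f dg) = (f ∘ F) d(g ∘ F), substitute each coordinate x_i by F_i(u, v) in f_i, and replace dx_i by d F_i = (∂F_i/∂u) du + (∂F_i/∂v) dv.
  For the x component: f_1(F) = 12*u^2 + 2*u*v + 2*u - 12*v^2; d F_1 = (-6*u) du + (0) dv
  For the y component: f_2(F) = 15*u^2; d F_2 = (2*v + 2) du + (2*u) dv
  For the z component: f_3(F) = 6*u^2 + 3*v^2; d F_3 = (6*u) du + (-6*v) dv
Combining and collecting du, dv coefficients:
  coeff of du: 18*u*(-2*u^2 + u*v + u + 5*v^2)
  coeff of dv: 30*u^3 - 36*u^2*v - 18*v^3
F^* omega = (18*u*(-2*u^2 + u*v + u + 5*v^2)) du + (30*u^3 - 36*u^2*v - 18*v^3) dv.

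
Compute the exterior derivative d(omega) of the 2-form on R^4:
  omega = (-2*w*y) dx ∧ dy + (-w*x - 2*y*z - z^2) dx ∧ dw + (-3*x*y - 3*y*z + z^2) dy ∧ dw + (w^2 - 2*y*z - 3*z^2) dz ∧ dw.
d(omega) = (-5*y + 2*z) dx ∧ dy ∧ dw + (2*y + 2*z) dx ∧ dz ∧ dw + (3*y - 4*z) dy ∧ dz ∧ dw

For a 2-form omega = sum_{i<j} g_{ij} dx_i ∧ dx_j, the exterior derivative is
  d(omega) = sum_{i<j} d(g_{ij}) ∧ dx_i ∧ dx_j = sum_{i<j, k} (∂g_{ij}/∂x_k) dx_k ∧ dx_i ∧ dx_j.
Expand each term, using dx_k ∧ dx_i ∧ dx_j = sgn(permutation) dx_{(a)} ∧ dx_{(b)} ∧ dx_{(c)} with (a < b < c) sorted:
  d(-2*w*y) includes (∂/∂w)(-2*w*y) dw = (-2*y) dw, which multiplied by dx ∧ dy gives (-2*y) dx ∧ dy ∧ dw
  d(-w*x - 2*y*z - z^2) includes (∂/∂y)(-w*x - 2*y*z - z^2) dy = (-2*z) dy, which multiplied by dx ∧ dw gives (2*z) dx ∧ dy ∧ dw
  d(-w*x - 2*y*z - z^2) includes (∂/∂z)(-w*x - 2*y*z - z^2) dz = (-2*y - 2*z) dz, which multiplied by dx ∧ dw gives (2*y + 2*z) dx ∧ dz ∧ dw
  d(-3*x*y - 3*y*z + z^2) includes (∂/∂x)(-3*x*y - 3*y*z + z^2) dx = (-3*y) dx, which multiplied by dy ∧ dw gives (-3*y) dx ∧ dy ∧ dw
  d(-3*x*y - 3*y*z + z^2) includes (∂/∂z)(-3*x*y - 3*y*z + z^2) dz = (-3*y + 2*z) dz, which multiplied by dy ∧ dw gives (3*y - 2*z) dy ∧ dz ∧ dw
  d(w^2 - 2*y*z - 3*z^2) includes (∂/∂y)(w^2 - 2*y*z - 3*z^2) dy = (-2*z) dy, which multiplied by dz ∧ dw gives (-2*z) dy ∧ dz ∧ dw
Collecting like 3-forms: d(omega) = (-5*y + 2*z) dx ∧ dy ∧ dw + (2*y + 2*z) dx ∧ dz ∧ dw + (3*y - 4*z) dy ∧ dz ∧ dw.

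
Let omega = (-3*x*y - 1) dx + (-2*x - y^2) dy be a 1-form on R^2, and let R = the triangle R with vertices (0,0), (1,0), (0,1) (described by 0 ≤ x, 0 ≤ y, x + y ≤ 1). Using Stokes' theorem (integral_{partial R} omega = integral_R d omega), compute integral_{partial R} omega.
integral_(partial R) omega = -1/2

Stokes: integral_partial_R omega = integral_R d omega with d omega = (∂Q/∂x - ∂P/∂y) dx ∧ dy.
  ∂Q/∂x = -2
  ∂P/∂y = -3*x
  integrand = ∂Q/∂x - ∂P/∂y = 3*x - 2.
Integrating over R: integral_0^1 integral_0^{1-x} (3*x - 2) dy dx = -1/2.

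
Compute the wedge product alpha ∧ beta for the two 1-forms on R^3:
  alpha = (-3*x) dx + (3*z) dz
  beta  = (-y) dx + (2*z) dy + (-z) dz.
alpha ∧ beta = (-6*x*z) dx ∧ dy + (3*z*(x + y)) dx ∧ dz + (-6*z^2) dy ∧ dz

Distribute the wedge, using dx_i ∧ dx_j = -dx_j ∧ dx_i and dx_i ∧ dx_i = 0. For each pair (i, j) with i < j, the coefficient of dx_i ∧ dx_j in alpha ∧ beta is (alpha_i * beta_j - alpha_j * beta_i). Collecting: alpha ∧ beta = (-6*x*z) dx ∧ dy + (3*z*(x + y)) dx ∧ dz + (-6*z^2) dy ∧ dz.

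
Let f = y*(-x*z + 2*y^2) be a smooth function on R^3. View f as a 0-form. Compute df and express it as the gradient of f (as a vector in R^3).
df = (-y*z) dx + (-x*z + 6*y^2) dy + (-x*y) dz; grad f = (-y*z, -x*z + 6*y^2, -x*y)

For a 0-form f, d f = (∂f/∂x) dx + (∂f/∂y) dy + (∂f/∂z) dz. The components of the vector representation are exactly the entries of grad f in Cartesian coordinates:
  ∂f/∂x = -y*z
  ∂f/∂y = -x*z + 6*y^2
  ∂f/∂z = -x*y.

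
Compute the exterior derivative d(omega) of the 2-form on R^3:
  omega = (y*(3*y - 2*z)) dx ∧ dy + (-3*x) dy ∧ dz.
d(omega) = (-2*y - 3) dx ∧ dy ∧ dz

For a 2-form omega = sum_{i<j} g_{ij} dx_i ∧ dx_j, the exterior derivative is
  d(omega) = sum_{i<j} d(g_{ij}) ∧ dx_i ∧ dx_j = sum_{i<j, k} (∂g_{ij}/∂x_k) dx_k ∧ dx_i ∧ dx_j.
Expand each term, using dx_k ∧ dx_i ∧ dx_j = sgn(permutation) dx_{(a)} ∧ dx_{(b)} ∧ dx_{(c)} with (a < b < c) sorted:
  d(y*(3*y - 2*z)) includes (∂/∂z)(y*(3*y - 2*z)) dz = (-2*y) dz, which multiplied by dx ∧ dy gives (-2*y) dx ∧ dy ∧ dz
  d(-3*x) includes (∂/∂x)(-3*x) dx = (-3) dx, which multiplied by dy ∧ dz gives (-3) dx ∧ dy ∧ dz
Collecting like 3-forms: d(omega) = (-2*y - 3) dx ∧ dy ∧ dz.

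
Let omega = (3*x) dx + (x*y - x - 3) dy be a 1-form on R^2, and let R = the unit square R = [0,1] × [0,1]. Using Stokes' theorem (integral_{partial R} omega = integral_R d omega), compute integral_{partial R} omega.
integral_(partial R) omega = -1/2

Stokes: integral_partial_R omega = integral_R d omega with d omega = (∂Q/∂x - ∂P/∂y) dx ∧ dy.
  ∂Q/∂x = y - 1
  ∂P/∂y = 0
  integrand = ∂Q/∂x - ∂P/∂y = y - 1.
Integrating over R: integral_0^1 integral_0^1 (y - 1) dx dy = -1/2.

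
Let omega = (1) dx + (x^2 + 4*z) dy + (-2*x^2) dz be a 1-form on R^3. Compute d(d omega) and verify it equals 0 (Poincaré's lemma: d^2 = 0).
d(d omega) = 0

Step 1: d omega = sum_{i<j} (∂f_j/∂x_i - ∂f_i/∂x_j) dx_i ∧ dx_j:
  coeff of dx ∧ dy: 2*x
  coeff of dx ∧ dz: -4*x
  coeff of dy ∧ dz: -4
Step 2: Apply d again to each 2-form coefficient. The only possible 3-form in R^3 is dx ∧ dy ∧ dz, with coefficient
  ∂(coeff of dy∧dz)/∂x - ∂(coeff of dx∧dz)/∂y + ∂(coeff of dx∧dy)/∂z
  = ∂/∂x (-4) - ∂/∂y (-4*x) + ∂/∂z (2*x).
Each of these terms simplifies to sums of mixed partials that cancel in pairs. The result is 0 (by equality of mixed partials for smooth functions — Schwarz / Clairaut).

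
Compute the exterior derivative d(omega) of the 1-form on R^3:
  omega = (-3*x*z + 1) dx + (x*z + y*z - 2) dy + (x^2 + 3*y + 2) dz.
d(omega) = (z) dx ∧ dy + (5*x) dx ∧ dz + (-x - y + 3) dy ∧ dz

For a 1-form omega = sum_i f_i dx_i, the exterior derivative is
  d(omega) = sum_{i < j} (∂f_j/∂x_i - ∂f_i/∂x_j) dx_i ∧ dx_j.
  coefficient of dx ∧ dy: ∂f_2/∂x - ∂f_1/∂y = ∂(x*z + y*z - 2)/∂x - ∂(-3*x*z + 1)/∂y = z
  coefficient of dx ∧ dz: ∂f_3/∂x - ∂f_1/∂z = ∂(x^2 + 3*y + 2)/∂x - ∂(-3*x*z + 1)/∂z = 5*x
  coefficient of dy ∧ dz: ∂f_3/∂y - ∂f_2/∂z = ∂(x^2 + 3*y + 2)/∂y - ∂(x*z + y*z - 2)/∂z = -x - y + 3
Assembling: d(omega) = (z) dx ∧ dy + (5*x) dx ∧ dz + (-x - y + 3) dy ∧ dz.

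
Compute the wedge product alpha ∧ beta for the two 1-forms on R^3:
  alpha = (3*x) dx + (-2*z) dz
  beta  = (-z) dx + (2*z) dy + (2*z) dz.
alpha ∧ beta = (6*x*z) dx ∧ dy + (2*z*(3*x - z)) dx ∧ dz + (4*z^2) dy ∧ dz

Distribute the wedge, using dx_i ∧ dx_j = -dx_j ∧ dx_i and dx_i ∧ dx_i = 0. For each pair (i, j) with i < j, the coefficient of dx_i ∧ dx_j in alpha ∧ beta is (alpha_i * beta_j - alpha_j * beta_i). Collecting: alpha ∧ beta = (6*x*z) dx ∧ dy + (2*z*(3*x - z)) dx ∧ dz + (4*z^2) dy ∧ dz.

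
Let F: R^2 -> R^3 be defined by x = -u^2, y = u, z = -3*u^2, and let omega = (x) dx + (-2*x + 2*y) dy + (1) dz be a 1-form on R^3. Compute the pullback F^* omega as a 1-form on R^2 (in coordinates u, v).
F^* omega = (2*u*(u^2 + u - 2)) du

Using F^*(f dg) = (f ∘ F) d(g ∘ F), substitute each coordinate x_i by F_i(u, v) in f_i, and replace dx_i by d F_i = (∂F_i/∂u) du + (∂F_i/∂v) dv.
  For the x component: f_1(F) = -u^2; d F_1 = (-2*u) du + (0) dv
  For the y component: f_2(F) = 2*u*(u + 1); d F_2 = (1) du + (0) dv
  For the z component: f_3(F) = 1; d F_3 = (-6*u) du + (0) dv
Combining and collecting du, dv coefficients:
  coeff of du: 2*u*(u^2 + u - 2)
  coeff of dv: 0
F^* omega = (2*u*(u^2 + u - 2)) du.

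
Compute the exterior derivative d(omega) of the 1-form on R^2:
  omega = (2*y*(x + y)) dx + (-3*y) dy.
d(omega) = (-2*x - 4*y) dx ∧ dy

For a 1-form omega = sum_i f_i dx_i, the exterior derivative is
  d(omega) = sum_{i < j} (∂f_j/∂x_i - ∂f_i/∂x_j) dx_i ∧ dx_j.
  coefficient of dx ∧ dy: ∂f_2/∂x - ∂f_1/∂y = ∂(-3*y)/∂x - ∂(2*y*(x + y))/∂y = -2*x - 4*y
Assembling: d(omega) = (-2*x - 4*y) dx ∧ dy.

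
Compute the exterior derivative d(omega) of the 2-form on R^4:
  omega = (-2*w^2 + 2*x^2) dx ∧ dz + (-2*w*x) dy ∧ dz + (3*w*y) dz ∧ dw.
d(omega) = (-4*w) dx ∧ dz ∧ dw + (-2*w) dx ∧ dy ∧ dz + (3*w - 2*x) dy ∧ dz ∧ dw

For a 2-form omega = sum_{i<j} g_{ij} dx_i ∧ dx_j, the exterior derivative is
  d(omega) = sum_{i<j} d(g_{ij}) ∧ dx_i ∧ dx_j = sum_{i<j, k} (∂g_{ij}/∂x_k) dx_k ∧ dx_i ∧ dx_j.
Expand each term, using dx_k ∧ dx_i ∧ dx_j = sgn(permutation) dx_{(a)} ∧ dx_{(b)} ∧ dx_{(c)} with (a < b < c) sorted:
  d(-2*w^2 + 2*x^2) includes (∂/∂w)(-2*w^2 + 2*x^2) dw = (-4*w) dw, which multiplied by dx ∧ dz gives (-4*w) dx ∧ dz ∧ dw
  d(-2*w*x) includes (∂/∂x)(-2*w*x) dx = (-2*w) dx, which multiplied by dy ∧ dz gives (-2*w) dx ∧ dy ∧ dz
  d(-2*w*x) includes (∂/∂w)(-2*w*x) dw = (-2*x) dw, which multiplied by dy ∧ dz gives (-2*x) dy ∧ dz ∧ dw
  d(3*w*y) includes (∂/∂y)(3*w*y) dy = (3*w) dy, which multiplied by dz ∧ dw gives (3*w) dy ∧ dz ∧ dw
Collecting like 3-forms: d(omega) = (-4*w) dx ∧ dz ∧ dw + (-2*w) dx ∧ dy ∧ dz + (3*w - 2*x) dy ∧ dz ∧ dw.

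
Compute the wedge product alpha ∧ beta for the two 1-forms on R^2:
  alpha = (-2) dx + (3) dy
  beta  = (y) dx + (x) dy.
alpha ∧ beta = (-2*x - 3*y) dx ∧ dy

Distribute the wedge, using dx_i ∧ dx_j = -dx_j ∧ dx_i and dx_i ∧ dx_i = 0. For each pair (i, j) with i < j, the coefficient of dx_i ∧ dx_j in alpha ∧ beta is (alpha_i * beta_j - alpha_j * beta_i). Collecting: alpha ∧ beta = (-2*x - 3*y) dx ∧ dy.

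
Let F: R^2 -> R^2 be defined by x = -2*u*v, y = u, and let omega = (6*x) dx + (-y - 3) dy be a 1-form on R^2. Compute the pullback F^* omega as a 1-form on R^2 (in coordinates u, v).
F^* omega = (24*u*v^2 - u - 3) du + (24*u^2*v) dv

Using F^*(f dg) = (f ∘ F) d(g ∘ F), substitute each coordinate x_i by F_i(u, v) in f_i, and replace dx_i by d F_i = (∂F_i/∂u) du + (∂F_i/∂v) dv.
  For the x component: f_1(F) = -12*u*v; d F_1 = (-2*v) du + (-2*u) dv
  For the y component: f_2(F) = -u - 3; d F_2 = (1) du + (0) dv
Combining and collecting du, dv coefficients:
  coeff of du: 24*u*v^2 - u - 3
  coeff of dv: 24*u^2*v
F^* omega = (24*u*v^2 - u - 3) du + (24*u^2*v) dv.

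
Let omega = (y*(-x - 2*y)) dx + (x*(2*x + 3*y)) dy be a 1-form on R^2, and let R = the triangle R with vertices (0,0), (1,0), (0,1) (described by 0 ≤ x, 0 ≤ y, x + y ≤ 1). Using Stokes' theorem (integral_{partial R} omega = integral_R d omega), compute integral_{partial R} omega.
integral_(partial R) omega = 2

Stokes: integral_partial_R omega = integral_R d omega with d omega = (∂Q/∂x - ∂P/∂y) dx ∧ dy.
  ∂Q/∂x = 4*x + 3*y
  ∂P/∂y = -x - 4*y
  integrand = ∂Q/∂x - ∂P/∂y = 5*x + 7*y.
Integrating over R: integral_0^1 integral_0^{1-x} (5*x + 7*y) dy dx = 2.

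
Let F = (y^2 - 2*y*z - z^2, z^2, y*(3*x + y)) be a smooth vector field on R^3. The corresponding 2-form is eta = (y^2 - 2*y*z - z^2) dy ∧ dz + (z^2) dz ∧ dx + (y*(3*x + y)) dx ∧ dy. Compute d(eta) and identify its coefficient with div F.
d(eta) = (0) dx ∧ dy ∧ dz; div F = 0

For a 2-form in R^3 of the form above, applying d gives a 3-form with coefficient ∂P/∂x + ∂Q/∂y + ∂R/∂z:
  ∂P/∂x = 0
  ∂Q/∂y = 0
  ∂R/∂z = 0
Sum = 0, which is exactly div F.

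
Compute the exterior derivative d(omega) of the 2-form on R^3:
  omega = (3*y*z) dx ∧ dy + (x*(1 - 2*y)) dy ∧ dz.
d(omega) = (y + 1) dx ∧ dy ∧ dz

For a 2-form omega = sum_{i<j} g_{ij} dx_i ∧ dx_j, the exterior derivative is
  d(omega) = sum_{i<j} d(g_{ij}) ∧ dx_i ∧ dx_j = sum_{i<j, k} (∂g_{ij}/∂x_k) dx_k ∧ dx_i ∧ dx_j.
Expand each term, using dx_k ∧ dx_i ∧ dx_j = sgn(permutation) dx_{(a)} ∧ dx_{(b)} ∧ dx_{(c)} with (a < b < c) sorted:
  d(3*y*z) includes (∂/∂z)(3*y*z) dz = (3*y) dz, which multiplied by dx ∧ dy gives (3*y) dx ∧ dy ∧ dz
  d(x*(1 - 2*y)) includes (∂/∂x)(x*(1 - 2*y)) dx = (1 - 2*y) dx, which multiplied by dy ∧ dz gives (1 - 2*y) dx ∧ dy ∧ dz
Collecting like 3-forms: d(omega) = (y + 1) dx ∧ dy ∧ dz.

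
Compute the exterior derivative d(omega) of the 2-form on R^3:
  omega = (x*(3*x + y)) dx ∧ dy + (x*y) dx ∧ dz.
d(omega) = (-x) dx ∧ dy ∧ dz

For a 2-form omega = sum_{i<j} g_{ij} dx_i ∧ dx_j, the exterior derivative is
  d(omega) = sum_{i<j} d(g_{ij}) ∧ dx_i ∧ dx_j = sum_{i<j, k} (∂g_{ij}/∂x_k) dx_k ∧ dx_i ∧ dx_j.
Expand each term, using dx_k ∧ dx_i ∧ dx_j = sgn(permutation) dx_{(a)} ∧ dx_{(b)} ∧ dx_{(c)} with (a < b < c) sorted:
  d(x*y) includes (∂/∂y)(x*y) dy = (x) dy, which multiplied by dx ∧ dz gives (-x) dx ∧ dy ∧ dz
Collecting like 3-forms: d(omega) = (-x) dx ∧ dy ∧ dz.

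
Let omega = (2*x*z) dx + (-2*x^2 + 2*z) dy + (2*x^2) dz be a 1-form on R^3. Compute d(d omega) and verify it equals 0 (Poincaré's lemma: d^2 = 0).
d(d omega) = 0

Step 1: d omega = sum_{i<j} (∂f_j/∂x_i - ∂f_i/∂x_j) dx_i ∧ dx_j:
  coeff of dx ∧ dy: -4*x
  coeff of dx ∧ dz: 2*x
  coeff of dy ∧ dz: -2
Step 2: Apply d again to each 2-form coefficient. The only possible 3-form in R^3 is dx ∧ dy ∧ dz, with coefficient
  ∂(coeff of dy∧dz)/∂x - ∂(coeff of dx∧dz)/∂y + ∂(coeff of dx∧dy)/∂z
  = ∂/∂x (-2) - ∂/∂y (2*x) + ∂/∂z (-4*x).
Each of these terms simplifies to sums of mixed partials that cancel in pairs. The result is 0 (by equality of mixed partials for smooth functions — Schwarz / Clairaut).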